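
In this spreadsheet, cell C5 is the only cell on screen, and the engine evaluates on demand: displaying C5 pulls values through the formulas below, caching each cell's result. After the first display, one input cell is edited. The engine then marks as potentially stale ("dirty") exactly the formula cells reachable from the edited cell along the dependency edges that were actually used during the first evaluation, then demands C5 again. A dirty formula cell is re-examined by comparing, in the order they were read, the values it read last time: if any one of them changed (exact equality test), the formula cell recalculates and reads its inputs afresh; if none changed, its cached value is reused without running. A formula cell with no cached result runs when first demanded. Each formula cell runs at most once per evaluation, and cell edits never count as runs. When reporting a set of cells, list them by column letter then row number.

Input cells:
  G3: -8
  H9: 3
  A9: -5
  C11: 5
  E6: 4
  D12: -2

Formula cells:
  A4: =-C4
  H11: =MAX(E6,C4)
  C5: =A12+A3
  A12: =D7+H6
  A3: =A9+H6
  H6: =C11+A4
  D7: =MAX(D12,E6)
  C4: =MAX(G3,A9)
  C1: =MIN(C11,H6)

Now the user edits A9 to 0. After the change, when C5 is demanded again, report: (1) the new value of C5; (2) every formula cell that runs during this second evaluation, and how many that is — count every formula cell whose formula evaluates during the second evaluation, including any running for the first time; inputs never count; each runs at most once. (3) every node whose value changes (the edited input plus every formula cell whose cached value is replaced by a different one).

Initial pass — values computed on the first demand:
  C4 = MAX(-8, -5) = -5
  A4 = -(-5) = 5
  D7 = MAX(-2, 4) = 4
  H6 = 5 + 5 = 10
  A3 = -5 + 10 = 5
  A12 = 4 + 10 = 14
  C5 = 14 + 5 = 19

Second demand — change propagation:
  C4: re-runs because A9 -5->0; new result 0.
  A4: re-runs because C4 -5->0; new result 0.
  H6: re-runs because A4 5->0; new result 5.
  A3: re-runs because A9 -5->0; H6 10->5; new result 5 (unchanged).
  A12: re-runs because H6 10->5; new result 9.
  C5: re-runs because A12 14->9; new result 14.

C5 now evaluates to 14.
Run set: A3, A4, A12, C4, C5, H6 (6 run).
Changed values: A4, A9, A12, C4, C5, H6.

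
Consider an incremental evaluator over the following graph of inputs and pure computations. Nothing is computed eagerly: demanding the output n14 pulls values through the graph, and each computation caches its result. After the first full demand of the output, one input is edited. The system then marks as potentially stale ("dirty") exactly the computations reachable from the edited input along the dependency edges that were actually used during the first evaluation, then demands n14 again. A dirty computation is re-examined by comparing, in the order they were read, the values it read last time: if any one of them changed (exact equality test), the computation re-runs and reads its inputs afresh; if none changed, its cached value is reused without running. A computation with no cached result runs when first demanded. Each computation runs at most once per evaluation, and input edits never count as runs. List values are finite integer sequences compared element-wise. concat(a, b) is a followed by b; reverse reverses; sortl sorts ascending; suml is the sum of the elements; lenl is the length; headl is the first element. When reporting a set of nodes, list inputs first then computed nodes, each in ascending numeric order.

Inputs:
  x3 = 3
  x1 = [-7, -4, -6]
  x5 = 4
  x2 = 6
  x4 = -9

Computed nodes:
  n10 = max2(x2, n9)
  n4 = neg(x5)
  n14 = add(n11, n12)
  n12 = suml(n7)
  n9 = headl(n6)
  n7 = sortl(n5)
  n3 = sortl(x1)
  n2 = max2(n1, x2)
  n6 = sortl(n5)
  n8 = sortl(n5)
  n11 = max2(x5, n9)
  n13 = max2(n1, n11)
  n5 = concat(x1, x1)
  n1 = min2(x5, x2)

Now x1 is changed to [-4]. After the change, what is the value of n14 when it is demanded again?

Initial pass — values computed on the first demand:
  n5 = concat([-7, -4, -6], [-7, -4, -6]) = [-7, -4, -6, -7, -4, -6]
  n6 = sortl([-7, -4, -6, -7, -4, -6]) = [-7, -7, -6, -6, -4, -4]
  n7 = sortl([-7, -4, -6, -7, -4, -6]) = [-7, -7, -6, -6, -4, -4]
  n9 = headl([-7, -7, -6, -6, -4, -4]) = -7
  n11 = max2(4, -7) = 4
  n12 = suml([-7, -7, -6, -6, -4, -4]) = -34
  n14 = add(4, -34) = -30

Second demand — change propagation:
  n5: re-runs because x1 [-7, -4, -6]->[-4]; x1 [-7, -4, -6]->[-4]; new result [-4, -4].
  n6: re-runs because n5 [-7, -4, -6, -7, -4, -6]->[-4, -4]; new result [-4, -4].
  n7: re-runs because n5 [-7, -4, -6, -7, -4, -6]->[-4, -4]; new result [-4, -4].
  n9: re-runs because n6 [-7, -7, -6, -6, -4, -4]->[-4, -4]; new result -4.
  n11: re-runs because n9 -7->-4; new result 4 (unchanged).
  n12: re-runs because n7 [-7, -7, -6, -6, -4, -4]->[-4, -4]; new result -8.
  n14: re-runs because n12 -34->-8; new result -4.

n14 now evaluates to -4.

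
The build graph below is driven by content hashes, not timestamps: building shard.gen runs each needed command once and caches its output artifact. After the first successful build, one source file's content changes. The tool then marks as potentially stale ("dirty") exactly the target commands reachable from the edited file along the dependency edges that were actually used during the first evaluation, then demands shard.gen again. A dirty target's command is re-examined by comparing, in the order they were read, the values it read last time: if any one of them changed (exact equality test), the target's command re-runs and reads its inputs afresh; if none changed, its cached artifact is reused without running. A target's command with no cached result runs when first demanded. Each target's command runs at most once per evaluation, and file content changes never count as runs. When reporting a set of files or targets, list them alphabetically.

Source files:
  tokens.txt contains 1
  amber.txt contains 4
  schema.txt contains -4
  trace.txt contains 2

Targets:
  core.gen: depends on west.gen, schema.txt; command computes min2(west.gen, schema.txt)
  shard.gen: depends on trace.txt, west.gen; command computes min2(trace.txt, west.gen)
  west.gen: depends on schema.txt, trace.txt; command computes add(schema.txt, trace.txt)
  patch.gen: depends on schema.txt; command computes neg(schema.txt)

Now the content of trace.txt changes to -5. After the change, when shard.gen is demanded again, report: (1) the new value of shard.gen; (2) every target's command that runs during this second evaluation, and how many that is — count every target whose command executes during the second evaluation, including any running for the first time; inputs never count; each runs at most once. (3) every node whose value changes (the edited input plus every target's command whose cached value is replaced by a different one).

shard.gen now evaluates to -9.
Run set: shard.gen, west.gen (2 run).
Changed values: shard.gen, trace.txt, west.gen.

Initial pass — values computed on the first demand:
  west.gen = add(-4, 2) = -2
  shard.gen = min2(2, -2) = -2

Second demand — change propagation:
  west.gen: re-runs because trace.txt 2->-5; new result -9.
  shard.gen: re-runs because trace.txt 2->-5; west.gen -2->-9; new result -9.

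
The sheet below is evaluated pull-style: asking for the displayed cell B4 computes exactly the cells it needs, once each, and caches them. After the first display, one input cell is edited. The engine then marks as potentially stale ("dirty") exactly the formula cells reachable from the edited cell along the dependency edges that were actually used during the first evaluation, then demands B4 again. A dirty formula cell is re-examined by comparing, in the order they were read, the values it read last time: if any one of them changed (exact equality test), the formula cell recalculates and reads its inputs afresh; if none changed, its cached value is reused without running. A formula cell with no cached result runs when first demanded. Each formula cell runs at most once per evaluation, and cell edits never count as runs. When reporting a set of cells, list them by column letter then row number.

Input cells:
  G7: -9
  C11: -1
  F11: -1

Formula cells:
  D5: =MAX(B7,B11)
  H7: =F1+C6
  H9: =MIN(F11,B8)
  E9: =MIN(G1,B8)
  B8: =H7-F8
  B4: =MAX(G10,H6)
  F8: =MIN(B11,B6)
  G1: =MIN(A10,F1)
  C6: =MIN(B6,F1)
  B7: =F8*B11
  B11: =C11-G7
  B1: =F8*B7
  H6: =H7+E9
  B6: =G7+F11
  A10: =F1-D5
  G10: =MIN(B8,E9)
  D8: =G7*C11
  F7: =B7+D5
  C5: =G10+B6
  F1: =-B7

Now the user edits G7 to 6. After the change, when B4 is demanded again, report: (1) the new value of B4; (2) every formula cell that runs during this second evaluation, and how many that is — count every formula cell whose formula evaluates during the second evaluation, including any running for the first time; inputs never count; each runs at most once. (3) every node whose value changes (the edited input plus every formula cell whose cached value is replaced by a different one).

Demanding B4 again yields -98.
15 formula cells run: A10, B4, B6, B7, B8, B11, C6, D5, E9, F1, F8, G1, G10, H6, H7.
The nodes whose values change: A10, B4, B6, B7, B8, B11, C6, D5, E9, F1, F8, G1, G7, G10, H6, H7.

First demand of the output computes:
  B6 = -9 + -1 = -10
  B11 = -1 - -9 = 8
  F8 = MIN(8, -10) = -10
  B7 = -10 * 8 = -80
  D5 = MAX(-80, 8) = 8
  F1 = -(-80) = 80
  A10 = 80 - 8 = 72
  C6 = MIN(-10, 80) = -10
  G1 = MIN(72, 80) = 72
  H7 = 80 + -10 = 70
  B8 = 70 - -10 = 80
  E9 = MIN(72, 80) = 72
  G10 = MIN(80, 72) = 72
  H6 = 70 + 72 = 142
  B4 = MAX(72, 142) = 142

After the edit, cleaning proceeds:
  B6: a read changed (G7 -9->6) — executes, giving 5.
  B11: a read changed (G7 -9->6) — executes, giving -7.
  F8: a read changed (B11 8->-7; B6 -10->5) — executes, giving -7.
  B7: a read changed (F8 -10->-7; B11 8->-7) — executes, giving 49.
  D5: a read changed (B7 -80->49; B11 8->-7) — executes, giving 49.
  F1: a read changed (B7 -80->49) — executes, giving -49.
  A10: a read changed (F1 80->-49; D5 8->49) — executes, giving -98.
  C6: a read changed (B6 -10->5; F1 80->-49) — executes, giving -49.
  G1: a read changed (A10 72->-98; F1 80->-49) — executes, giving -98.
  H7: a read changed (F1 80->-49; C6 -10->-49) — executes, giving -98.
  B8: a read changed (H7 70->-98; F8 -10->-7) — executes, giving -91.
  E9: a read changed (G1 72->-98; B8 80->-91) — executes, giving -98.
  G10: a read changed (B8 80->-91; E9 72->-98) — executes, giving -98.
  H6: a read changed (H7 70->-98; E9 72->-98) — executes, giving -196.
  B4: a read changed (G10 72->-98; H6 142->-196) — executes, giving -98.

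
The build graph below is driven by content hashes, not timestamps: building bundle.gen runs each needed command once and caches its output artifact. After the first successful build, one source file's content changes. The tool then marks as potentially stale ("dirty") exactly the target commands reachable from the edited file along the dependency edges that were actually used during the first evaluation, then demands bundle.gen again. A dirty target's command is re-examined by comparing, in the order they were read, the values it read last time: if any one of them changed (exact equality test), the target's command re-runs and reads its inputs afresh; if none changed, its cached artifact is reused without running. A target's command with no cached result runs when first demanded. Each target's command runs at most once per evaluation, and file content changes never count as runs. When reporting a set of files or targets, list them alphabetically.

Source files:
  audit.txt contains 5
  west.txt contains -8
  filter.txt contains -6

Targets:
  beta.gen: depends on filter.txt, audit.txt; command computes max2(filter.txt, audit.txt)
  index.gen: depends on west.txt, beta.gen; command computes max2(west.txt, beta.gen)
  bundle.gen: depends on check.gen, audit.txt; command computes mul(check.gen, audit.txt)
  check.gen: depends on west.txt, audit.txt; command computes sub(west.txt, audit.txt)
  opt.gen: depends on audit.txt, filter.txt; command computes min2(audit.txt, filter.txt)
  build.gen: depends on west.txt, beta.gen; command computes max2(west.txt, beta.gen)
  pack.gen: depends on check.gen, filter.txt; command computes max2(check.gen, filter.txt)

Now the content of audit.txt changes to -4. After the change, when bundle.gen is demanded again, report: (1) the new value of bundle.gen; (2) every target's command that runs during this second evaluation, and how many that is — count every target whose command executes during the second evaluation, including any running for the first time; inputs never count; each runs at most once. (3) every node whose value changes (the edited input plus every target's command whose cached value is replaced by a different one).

Initial pass — values computed on the first demand:
  check.gen = sub(-8, 5) = -13
  bundle.gen = mul(-13, 5) = -65

Second demand — change propagation:
  check.gen: re-runs because audit.txt 5->-4; new result -4.
  bundle.gen: re-runs because check.gen -13->-4; audit.txt 5->-4; new result 16.

bundle.gen now evaluates to 16.
Run set: bundle.gen, check.gen (2 run).
Changed values: audit.txt, bundle.gen, check.gen.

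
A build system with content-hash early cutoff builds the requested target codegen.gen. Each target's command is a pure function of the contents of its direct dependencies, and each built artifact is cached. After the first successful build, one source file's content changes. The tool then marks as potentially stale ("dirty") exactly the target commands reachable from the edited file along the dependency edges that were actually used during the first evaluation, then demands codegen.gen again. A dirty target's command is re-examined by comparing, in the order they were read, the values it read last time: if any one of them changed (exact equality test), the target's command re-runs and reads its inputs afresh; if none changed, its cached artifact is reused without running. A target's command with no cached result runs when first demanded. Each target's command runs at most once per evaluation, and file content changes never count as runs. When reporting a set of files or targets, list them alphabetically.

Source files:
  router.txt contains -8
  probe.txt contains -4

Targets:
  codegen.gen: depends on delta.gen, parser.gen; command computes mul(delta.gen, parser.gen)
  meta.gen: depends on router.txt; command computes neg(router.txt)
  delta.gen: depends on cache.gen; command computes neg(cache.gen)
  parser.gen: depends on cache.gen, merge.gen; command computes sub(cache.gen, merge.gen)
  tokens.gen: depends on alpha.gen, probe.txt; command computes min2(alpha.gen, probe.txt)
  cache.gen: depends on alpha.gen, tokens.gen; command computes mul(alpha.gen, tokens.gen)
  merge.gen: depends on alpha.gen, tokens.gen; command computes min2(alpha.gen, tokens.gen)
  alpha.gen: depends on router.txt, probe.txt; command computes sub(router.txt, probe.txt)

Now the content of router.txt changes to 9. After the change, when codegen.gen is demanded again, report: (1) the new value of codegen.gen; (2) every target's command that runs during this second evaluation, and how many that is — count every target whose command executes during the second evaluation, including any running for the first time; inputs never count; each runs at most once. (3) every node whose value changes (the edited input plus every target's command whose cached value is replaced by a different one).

First evaluation (everything demanded from the output):
  alpha.gen = sub(-8, -4) = -4
  tokens.gen = min2(-4, -4) = -4
  cache.gen = mul(-4, -4) = 16
  delta.gen = neg(16) = -16
  merge.gen = min2(-4, -4) = -4
  parser.gen = sub(16, -4) = 20
  codegen.gen = mul(-16, 20) = -320

Propagation after the edit:
  alpha.gen: runs — router.txt -8->9; result 13.
  tokens.gen: runs — alpha.gen -4->13; result -4 (same value as before).
  cache.gen: runs — alpha.gen -4->13; result -52.
  delta.gen: runs — cache.gen 16->-52; result 52.
  merge.gen: runs — alpha.gen -4->13; result -4 (same value as before).
  parser.gen: runs — cache.gen 16->-52; result -48.
  codegen.gen: runs — delta.gen -16->52; parser.gen 20->-48; result -2496.

New value of codegen.gen: -2496.
Target commands that run: alpha.gen, cache.gen, codegen.gen, delta.gen, merge.gen, parser.gen, tokens.gen — 7 in total.
Values that change: alpha.gen, cache.gen, codegen.gen, delta.gen, parser.gen, router.txt.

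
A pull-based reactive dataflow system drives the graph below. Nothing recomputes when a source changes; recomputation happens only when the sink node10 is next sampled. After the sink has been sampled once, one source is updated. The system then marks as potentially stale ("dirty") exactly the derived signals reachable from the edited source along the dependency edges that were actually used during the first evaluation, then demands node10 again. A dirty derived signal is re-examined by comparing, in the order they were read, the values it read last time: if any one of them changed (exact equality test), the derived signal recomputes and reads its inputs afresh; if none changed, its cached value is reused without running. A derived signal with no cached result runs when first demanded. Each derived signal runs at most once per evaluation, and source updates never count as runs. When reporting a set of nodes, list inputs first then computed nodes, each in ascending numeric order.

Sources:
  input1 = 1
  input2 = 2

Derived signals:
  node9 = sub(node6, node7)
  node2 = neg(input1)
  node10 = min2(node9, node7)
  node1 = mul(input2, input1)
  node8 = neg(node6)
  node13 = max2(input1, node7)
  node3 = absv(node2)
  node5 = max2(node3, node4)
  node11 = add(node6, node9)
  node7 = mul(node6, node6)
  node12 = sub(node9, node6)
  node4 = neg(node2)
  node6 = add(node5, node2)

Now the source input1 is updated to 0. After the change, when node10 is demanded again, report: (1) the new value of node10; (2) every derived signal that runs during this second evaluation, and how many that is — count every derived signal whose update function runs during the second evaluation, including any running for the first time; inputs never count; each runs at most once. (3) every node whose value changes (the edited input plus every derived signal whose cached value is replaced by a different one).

First evaluation (everything demanded from the output):
  node2 = neg(1) = -1
  node3 = absv(-1) = 1
  node4 = neg(-1) = 1
  node5 = max2(1, 1) = 1
  node6 = add(1, -1) = 0
  node7 = mul(0, 0) = 0
  node9 = sub(0, 0) = 0
  node10 = min2(0, 0) = 0

Propagation after the edit:
  node2: runs — input1 1->0; result 0.
  node3: runs — node2 -1->0; result 0.
  node4: runs — node2 -1->0; result 0.
  node5: runs — node3 1->0; node4 1->0; result 0.
  node6: runs — node5 1->0; node2 -1->0; result 0 (same value as before).
  node7: checked — values it read are unchanged (node6 unchanged, node6 unchanged); reused cached 0 without running.
  node9: checked — values it read are unchanged (node6 unchanged, node7 unchanged); reused cached 0 without running.
  node10: checked — values it read are unchanged (node9 unchanged, node7 unchanged); reused cached 0 without running.

Key observation: the change is absorbed at node6 — it re-runs but produces the same value, and the output's value is unchanged.

New value of node10: 0.
Derived signals that run: node2, node3, node4, node5, node6 — 5 in total.
Values that change: input1, node2, node3, node4, node5.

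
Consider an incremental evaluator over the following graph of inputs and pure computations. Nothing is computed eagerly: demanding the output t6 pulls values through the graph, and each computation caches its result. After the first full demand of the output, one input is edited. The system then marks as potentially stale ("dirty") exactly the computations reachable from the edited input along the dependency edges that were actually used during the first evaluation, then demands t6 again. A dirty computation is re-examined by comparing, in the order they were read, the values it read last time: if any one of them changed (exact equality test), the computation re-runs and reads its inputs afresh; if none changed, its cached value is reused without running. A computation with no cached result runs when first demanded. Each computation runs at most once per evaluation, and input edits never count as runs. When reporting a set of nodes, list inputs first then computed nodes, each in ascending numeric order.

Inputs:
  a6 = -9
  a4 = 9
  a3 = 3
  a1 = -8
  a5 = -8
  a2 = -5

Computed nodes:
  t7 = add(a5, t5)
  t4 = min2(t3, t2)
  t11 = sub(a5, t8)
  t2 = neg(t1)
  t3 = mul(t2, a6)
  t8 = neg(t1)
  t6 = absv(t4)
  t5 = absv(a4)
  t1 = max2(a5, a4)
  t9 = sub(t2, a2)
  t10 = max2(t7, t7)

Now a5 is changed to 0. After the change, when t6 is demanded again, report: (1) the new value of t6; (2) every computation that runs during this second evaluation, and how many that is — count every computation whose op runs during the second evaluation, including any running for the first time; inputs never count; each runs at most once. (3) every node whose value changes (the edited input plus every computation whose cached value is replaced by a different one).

t6 now evaluates to 9.
Run set: t1 (1 run).
Changed values: a5.
The important point: t1 recomputes to an identical value, and the output ends up unchanged.

Initial pass — values computed on the first demand:
  t1 = max2(-8, 9) = 9
  t2 = neg(9) = -9
  t3 = mul(-9, -9) = 81
  t4 = min2(81, -9) = -9
  t6 = absv(-9) = 9

Second demand — change propagation:
  t1: re-runs because a5 -8->0; new result 9 (unchanged).
  t2: re-examined; everything it read last time is the same (t1 unchanged) — cache -9 kept, no run.
  t3: re-examined; everything it read last time is the same (t2 unchanged, a6 unchanged) — cache 81 kept, no run.
  t4: re-examined; everything it read last time is the same (t3 unchanged, t2 unchanged) — cache -9 kept, no run.
  t6: re-examined; everything it read last time is the same (t4 unchanged) — cache 9 kept, no run.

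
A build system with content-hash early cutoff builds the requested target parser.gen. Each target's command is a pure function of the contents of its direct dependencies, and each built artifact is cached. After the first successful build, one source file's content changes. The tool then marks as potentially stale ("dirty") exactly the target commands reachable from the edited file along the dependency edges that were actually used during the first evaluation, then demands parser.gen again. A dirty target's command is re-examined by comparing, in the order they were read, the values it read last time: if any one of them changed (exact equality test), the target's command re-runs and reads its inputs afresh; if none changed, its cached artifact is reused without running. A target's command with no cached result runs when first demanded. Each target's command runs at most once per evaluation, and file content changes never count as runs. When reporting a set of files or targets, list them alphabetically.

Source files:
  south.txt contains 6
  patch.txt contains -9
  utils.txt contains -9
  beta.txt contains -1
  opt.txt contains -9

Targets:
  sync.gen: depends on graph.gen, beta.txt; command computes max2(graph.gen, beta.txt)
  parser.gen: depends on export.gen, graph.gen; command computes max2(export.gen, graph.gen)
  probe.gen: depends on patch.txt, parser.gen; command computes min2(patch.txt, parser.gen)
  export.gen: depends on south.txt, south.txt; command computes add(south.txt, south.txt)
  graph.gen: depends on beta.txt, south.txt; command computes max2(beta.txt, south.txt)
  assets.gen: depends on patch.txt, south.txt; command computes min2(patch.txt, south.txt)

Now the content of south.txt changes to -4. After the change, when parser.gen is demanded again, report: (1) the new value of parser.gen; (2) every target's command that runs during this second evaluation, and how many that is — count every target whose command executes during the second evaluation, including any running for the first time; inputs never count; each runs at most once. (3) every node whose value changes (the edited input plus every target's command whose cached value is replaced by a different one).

First evaluation (everything demanded from the output):
  export.gen = add(6, 6) = 12
  graph.gen = max2(-1, 6) = 6
  parser.gen = max2(12, 6) = 12

Propagation after the edit:
  export.gen: runs — south.txt 6->-4; south.txt 6->-4; result -8.
  graph.gen: runs — south.txt 6->-4; result -1.
  parser.gen: runs — export.gen 12->-8; graph.gen 6->-1; result -1.

New value of parser.gen: -1.
Target commands that run: export.gen, graph.gen, parser.gen — 3 in total.
Values that change: export.gen, graph.gen, parser.gen, south.txt.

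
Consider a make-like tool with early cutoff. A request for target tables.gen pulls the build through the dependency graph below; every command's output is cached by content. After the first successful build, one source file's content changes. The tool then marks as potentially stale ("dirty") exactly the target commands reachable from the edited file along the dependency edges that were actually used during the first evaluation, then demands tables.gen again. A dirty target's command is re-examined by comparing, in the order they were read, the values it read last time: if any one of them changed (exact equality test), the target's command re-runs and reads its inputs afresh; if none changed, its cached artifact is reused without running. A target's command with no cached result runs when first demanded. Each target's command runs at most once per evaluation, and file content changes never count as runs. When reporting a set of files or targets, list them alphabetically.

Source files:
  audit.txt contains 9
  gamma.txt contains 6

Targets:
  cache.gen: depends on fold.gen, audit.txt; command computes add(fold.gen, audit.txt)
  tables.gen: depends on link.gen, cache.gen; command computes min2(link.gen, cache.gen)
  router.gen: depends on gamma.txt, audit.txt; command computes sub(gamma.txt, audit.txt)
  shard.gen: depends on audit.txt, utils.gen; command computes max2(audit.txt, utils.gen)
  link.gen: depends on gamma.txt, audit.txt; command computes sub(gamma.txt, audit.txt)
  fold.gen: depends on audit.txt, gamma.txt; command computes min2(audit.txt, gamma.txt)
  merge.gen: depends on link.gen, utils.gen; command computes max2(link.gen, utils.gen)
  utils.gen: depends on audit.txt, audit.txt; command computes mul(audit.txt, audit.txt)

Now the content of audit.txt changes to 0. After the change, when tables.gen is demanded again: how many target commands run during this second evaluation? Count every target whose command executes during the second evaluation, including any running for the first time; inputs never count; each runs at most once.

First demand of the output computes:
  fold.gen = min2(9, 6) = 6
  cache.gen = add(6, 9) = 15
  link.gen = sub(6, 9) = -3
  tables.gen = min2(-3, 15) = -3

After the edit, cleaning proceeds:
  fold.gen: a read changed (audit.txt 9->0) — executes, giving 0.
  cache.gen: a read changed (fold.gen 6->0; audit.txt 9->0) — executes, giving 0.
  link.gen: a read changed (audit.txt 9->0) — executes, giving 6.
  tables.gen: a read changed (link.gen -3->6; cache.gen 15->0) — executes, giving 0.

4 target commands run: cache.gen, fold.gen, link.gen, tables.gen.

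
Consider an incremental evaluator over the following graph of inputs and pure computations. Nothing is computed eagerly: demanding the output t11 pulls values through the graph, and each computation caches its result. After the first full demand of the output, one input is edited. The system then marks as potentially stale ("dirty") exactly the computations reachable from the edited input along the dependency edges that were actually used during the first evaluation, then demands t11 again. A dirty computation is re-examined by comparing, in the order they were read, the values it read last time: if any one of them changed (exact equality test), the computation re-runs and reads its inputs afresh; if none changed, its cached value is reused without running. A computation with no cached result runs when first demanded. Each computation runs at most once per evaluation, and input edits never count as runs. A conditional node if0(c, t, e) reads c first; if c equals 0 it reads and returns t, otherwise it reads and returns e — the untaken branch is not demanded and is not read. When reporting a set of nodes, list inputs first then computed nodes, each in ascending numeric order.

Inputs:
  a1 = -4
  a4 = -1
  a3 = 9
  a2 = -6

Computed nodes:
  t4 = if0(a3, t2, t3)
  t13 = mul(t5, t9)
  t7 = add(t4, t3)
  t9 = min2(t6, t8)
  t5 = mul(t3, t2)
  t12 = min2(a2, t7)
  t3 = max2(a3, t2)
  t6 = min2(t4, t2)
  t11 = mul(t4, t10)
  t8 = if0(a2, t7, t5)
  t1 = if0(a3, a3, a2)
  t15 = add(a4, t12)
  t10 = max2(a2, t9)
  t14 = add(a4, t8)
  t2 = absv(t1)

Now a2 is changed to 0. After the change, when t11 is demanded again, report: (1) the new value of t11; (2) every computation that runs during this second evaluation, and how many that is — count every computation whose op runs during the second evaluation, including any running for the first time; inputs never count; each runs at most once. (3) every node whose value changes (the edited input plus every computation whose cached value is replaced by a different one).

t11 now evaluates to 0.
Run set: t1, t2, t3, t6, t7, t8, t9, t10, t11 (9 run).
Changed values: a2, t1, t2, t6, t8, t9, t10, t11.
The important point: the flipped condition redirects demand; t5 is left stale, never re-checked.

Initial pass — values computed on the first demand:
  t1 = if0(a3=9 -> else branch a2) = -6
  t2 = absv(-6) = 6
  t3 = max2(9, 6) = 9
  t4 = if0(a3=9 -> else branch t3) = 9
  t5 = mul(9, 6) = 54
  t6 = min2(9, 6) = 6
  t8 = if0(a2=-6 -> else branch t5) = 54
  t9 = min2(6, 54) = 6
  t10 = max2(-6, 6) = 6
  t11 = mul(9, 6) = 54

Second demand — change propagation:
  t1: re-runs because a2 -6->0; new result 0.
  t2: re-runs because t1 -6->0; new result 0.
  t3: re-runs because t2 6->0; new result 9 (unchanged).
  t4: re-examined; everything it read last time is the same (a3 unchanged, t3 unchanged) — cache 9 kept, no run.
  t5: dirty yet unreached — the second evaluation never asks for it.
  t6: re-runs because t2 6->0; new result 0.
  t7: newly demanded (no cache) — executes and yields 18.
  t8: re-runs because a2 -6->0; new result 18.
  t9: re-runs because t6 6->0; t8 54->18; new result 0.
  t10: re-runs because a2 -6->0; t9 6->0; new result 0.
  t11: re-runs because t10 6->0; new result 0.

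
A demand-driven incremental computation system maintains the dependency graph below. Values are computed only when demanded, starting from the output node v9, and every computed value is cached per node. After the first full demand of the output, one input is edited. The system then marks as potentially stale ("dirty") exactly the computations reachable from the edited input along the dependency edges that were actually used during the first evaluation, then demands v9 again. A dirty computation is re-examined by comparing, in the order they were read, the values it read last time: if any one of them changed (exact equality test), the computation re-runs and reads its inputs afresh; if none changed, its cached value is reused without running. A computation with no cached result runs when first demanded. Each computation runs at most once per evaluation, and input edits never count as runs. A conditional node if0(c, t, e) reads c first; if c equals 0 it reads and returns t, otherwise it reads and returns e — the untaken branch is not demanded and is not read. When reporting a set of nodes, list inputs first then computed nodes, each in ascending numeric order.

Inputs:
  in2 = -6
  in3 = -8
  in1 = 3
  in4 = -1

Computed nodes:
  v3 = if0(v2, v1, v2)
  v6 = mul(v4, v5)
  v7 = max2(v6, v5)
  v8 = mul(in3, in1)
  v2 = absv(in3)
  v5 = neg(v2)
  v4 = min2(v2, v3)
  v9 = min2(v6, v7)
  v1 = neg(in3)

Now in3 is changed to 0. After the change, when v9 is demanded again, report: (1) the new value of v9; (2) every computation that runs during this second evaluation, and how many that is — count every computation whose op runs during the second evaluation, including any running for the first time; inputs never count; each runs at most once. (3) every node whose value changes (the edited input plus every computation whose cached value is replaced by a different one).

First evaluation (everything demanded from the output):
  v2 = absv(-8) = 8
  v3 = if0(v2=8 -> else branch v2) = 8
  v4 = min2(8, 8) = 8
  v5 = neg(8) = -8
  v6 = mul(8, -8) = -64
  v7 = max2(-64, -8) = -8
  v9 = min2(-64, -8) = -64

Propagation after the edit:
  v1: demanded for the first time — runs, produces 0.
  v2: runs — in3 -8->0; result 0.
  v3: runs — v2 8->0; v2 8->0; result 0.
  v4: runs — v2 8->0; v3 8->0; result 0.
  v5: runs — v2 8->0; result 0.
  v6: runs — v4 8->0; v5 -8->0; result 0.
  v7: runs — v6 -64->0; v5 -8->0; result 0.
  v9: runs — v6 -64->0; v7 -8->0; result 0.

Key observation: a condition flipped, so demand reaches new nodes — v1 runs for the first time.

New value of v9: 0.
Computations that run: v1, v2, v3, v4, v5, v6, v7, v9 — 8 in total.
Values that change: in3, v2, v3, v4, v5, v6, v7, v9.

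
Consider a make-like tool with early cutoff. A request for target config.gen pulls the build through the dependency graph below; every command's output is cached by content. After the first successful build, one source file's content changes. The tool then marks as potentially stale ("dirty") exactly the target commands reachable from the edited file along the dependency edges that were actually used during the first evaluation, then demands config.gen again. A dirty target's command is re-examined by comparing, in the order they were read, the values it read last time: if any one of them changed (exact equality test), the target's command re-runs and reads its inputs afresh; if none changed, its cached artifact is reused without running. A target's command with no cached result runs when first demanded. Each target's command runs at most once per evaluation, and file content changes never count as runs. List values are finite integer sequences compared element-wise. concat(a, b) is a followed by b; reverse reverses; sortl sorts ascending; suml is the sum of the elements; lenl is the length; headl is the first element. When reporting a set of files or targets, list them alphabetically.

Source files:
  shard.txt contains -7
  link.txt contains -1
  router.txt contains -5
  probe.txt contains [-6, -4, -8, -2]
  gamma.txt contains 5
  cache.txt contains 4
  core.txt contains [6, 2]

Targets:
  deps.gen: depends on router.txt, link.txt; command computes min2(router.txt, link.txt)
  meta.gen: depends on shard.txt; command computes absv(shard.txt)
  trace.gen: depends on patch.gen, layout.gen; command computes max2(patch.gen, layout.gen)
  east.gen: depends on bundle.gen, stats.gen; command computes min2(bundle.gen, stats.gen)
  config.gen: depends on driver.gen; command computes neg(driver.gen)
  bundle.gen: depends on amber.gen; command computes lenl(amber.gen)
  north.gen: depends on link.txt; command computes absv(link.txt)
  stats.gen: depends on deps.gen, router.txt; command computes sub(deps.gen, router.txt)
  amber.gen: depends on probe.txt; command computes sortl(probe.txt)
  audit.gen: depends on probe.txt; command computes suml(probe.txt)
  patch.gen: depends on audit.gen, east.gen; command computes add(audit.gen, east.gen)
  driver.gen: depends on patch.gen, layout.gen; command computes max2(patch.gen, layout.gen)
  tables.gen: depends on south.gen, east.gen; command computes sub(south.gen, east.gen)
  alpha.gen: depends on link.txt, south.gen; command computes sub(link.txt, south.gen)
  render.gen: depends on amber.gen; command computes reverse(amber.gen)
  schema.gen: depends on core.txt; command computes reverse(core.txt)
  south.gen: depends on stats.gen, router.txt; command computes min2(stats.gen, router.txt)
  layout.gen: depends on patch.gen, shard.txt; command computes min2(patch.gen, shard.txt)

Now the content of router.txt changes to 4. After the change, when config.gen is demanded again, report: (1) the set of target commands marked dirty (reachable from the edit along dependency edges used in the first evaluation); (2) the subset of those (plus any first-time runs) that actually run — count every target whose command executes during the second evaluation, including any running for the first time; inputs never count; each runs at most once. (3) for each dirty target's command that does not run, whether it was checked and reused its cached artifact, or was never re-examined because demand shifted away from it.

First demand of the output computes:
  amber.gen = sortl([-6, -4, -8, -2]) = [-8, -6, -4, -2]
  audit.gen = suml([-6, -4, -8, -2]) = -20
  bundle.gen = lenl([-8, -6, -4, -2]) = 4
  deps.gen = min2(-5, -1) = -5
  stats.gen = sub(-5, -5) = 0
  east.gen = min2(4, 0) = 0
  patch.gen = add(-20, 0) = -20
  layout.gen = min2(-20, -7) = -20
  driver.gen = max2(-20, -20) = -20
  config.gen = neg(-20) = 20

After the edit, cleaning proceeds:
  deps.gen: a read changed (router.txt -5->4) — executes, giving -1.
  stats.gen: a read changed (deps.gen -5->-1; router.txt -5->4) — executes, giving -5.
  east.gen: a read changed (stats.gen 0->-5) — executes, giving -5.
  patch.gen: a read changed (east.gen 0->-5) — executes, giving -25.
  layout.gen: a read changed (patch.gen -20->-25) — executes, giving -25.
  driver.gen: a read changed (patch.gen -20->-25; layout.gen -20->-25) — executes, giving -25.
  config.gen: a read changed (driver.gen -20->-25) — executes, giving 25.

The edit dirties: config.gen, deps.gen, driver.gen, east.gen, layout.gen, patch.gen, stats.gen.
7 target commands run: config.gen, deps.gen, driver.gen, east.gen, layout.gen, patch.gen, stats.gen.
No dirty target's command escaped a run.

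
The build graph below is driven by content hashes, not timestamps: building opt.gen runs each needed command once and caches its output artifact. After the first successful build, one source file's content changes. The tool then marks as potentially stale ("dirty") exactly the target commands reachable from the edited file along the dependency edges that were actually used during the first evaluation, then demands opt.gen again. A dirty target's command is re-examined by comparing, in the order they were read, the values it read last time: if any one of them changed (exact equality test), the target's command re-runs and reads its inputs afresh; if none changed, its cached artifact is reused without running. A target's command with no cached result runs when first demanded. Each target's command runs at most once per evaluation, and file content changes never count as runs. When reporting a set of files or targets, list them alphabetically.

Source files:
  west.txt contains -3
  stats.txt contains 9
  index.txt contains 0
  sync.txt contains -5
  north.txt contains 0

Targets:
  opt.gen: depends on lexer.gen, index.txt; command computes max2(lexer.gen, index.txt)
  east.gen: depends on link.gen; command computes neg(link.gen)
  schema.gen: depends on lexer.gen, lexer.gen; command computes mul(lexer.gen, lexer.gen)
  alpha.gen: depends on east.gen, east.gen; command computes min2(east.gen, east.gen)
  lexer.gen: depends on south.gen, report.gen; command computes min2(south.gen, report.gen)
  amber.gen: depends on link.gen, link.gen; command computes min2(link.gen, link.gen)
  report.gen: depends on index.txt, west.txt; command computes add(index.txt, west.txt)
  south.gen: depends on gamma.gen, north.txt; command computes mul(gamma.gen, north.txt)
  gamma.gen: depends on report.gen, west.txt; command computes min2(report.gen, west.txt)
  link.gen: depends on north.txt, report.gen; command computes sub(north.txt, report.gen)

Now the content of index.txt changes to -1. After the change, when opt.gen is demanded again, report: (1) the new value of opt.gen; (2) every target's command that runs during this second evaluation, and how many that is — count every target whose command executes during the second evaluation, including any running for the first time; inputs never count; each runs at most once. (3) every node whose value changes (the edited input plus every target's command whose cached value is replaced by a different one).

opt.gen now evaluates to -1.
Run set: gamma.gen, lexer.gen, opt.gen, report.gen, south.gen (5 run).
Changed values: gamma.gen, index.txt, lexer.gen, opt.gen, report.gen.

Initial pass — values computed on the first demand:
  report.gen = add(0, -3) = -3
  gamma.gen = min2(-3, -3) = -3
  south.gen = mul(-3, 0) = 0
  lexer.gen = min2(0, -3) = -3
  opt.gen = max2(-3, 0) = 0

Second demand — change propagation:
  report.gen: re-runs because index.txt 0->-1; new result -4.
  gamma.gen: re-runs because report.gen -3->-4; new result -4.
  south.gen: re-runs because gamma.gen -3->-4; new result 0 (unchanged).
  lexer.gen: re-runs because report.gen -3->-4; new result -4.
  opt.gen: re-runs because lexer.gen -3->-4; index.txt 0->-1; new result -1.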